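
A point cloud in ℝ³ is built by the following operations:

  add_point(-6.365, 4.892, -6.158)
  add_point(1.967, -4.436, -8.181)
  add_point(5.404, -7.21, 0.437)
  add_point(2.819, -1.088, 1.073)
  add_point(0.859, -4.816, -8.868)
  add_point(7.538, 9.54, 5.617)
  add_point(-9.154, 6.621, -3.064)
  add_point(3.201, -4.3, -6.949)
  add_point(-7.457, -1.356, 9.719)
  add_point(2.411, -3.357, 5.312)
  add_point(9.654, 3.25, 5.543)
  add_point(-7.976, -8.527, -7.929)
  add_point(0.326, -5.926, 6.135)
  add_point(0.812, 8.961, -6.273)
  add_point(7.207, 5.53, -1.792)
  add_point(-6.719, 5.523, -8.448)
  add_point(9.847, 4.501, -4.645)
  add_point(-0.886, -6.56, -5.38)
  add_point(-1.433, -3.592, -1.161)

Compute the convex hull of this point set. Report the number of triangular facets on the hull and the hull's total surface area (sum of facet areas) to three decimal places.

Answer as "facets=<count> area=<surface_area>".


facets=22 area=1147.841

13 of the 19 inputs are extreme points: [1, 2, 4, 5, 6, 7, 8, 10, 11, 12, 13, 15, 16].

Triangle areas on the boundary:
  f1: (p8, p11, p6) → 117.0899
  f2: (p5, p8, p6) → 132.1811
  f3: (p15, p11, p6) → 42.1480
  f4: (p4, p15, p11) → 60.0227
  f5: (p4, p2, p11) → 49.9146
  f6: (p13, p5, p6) → 71.7680
  f7: (p13, p15, p6) → 25.6827
  f8: (p13, p5, p16) → 58.0124
  f9: (p13, p4, p16) → 65.4817
  f10: (p13, p4, p15) → 53.9150
  f11: (p12, p8, p11) → 80.2894
  f12: (p12, p2, p11) → 60.5702
  f13: (p7, p2, p16) → 46.3116
  f14: (p7, p4, p2) → 8.9770
  f15: (p10, p12, p2) → 46.7949
  f16: (p10, p5, p16) → 33.9023
  f17: (p10, p2, p16) → 60.6849
  f18: (p10, p5, p8) → 60.2952
  f19: (p10, p12, p8) → 61.4493
  f20: (p1, p4, p16) → 4.2707
  f21: (p1, p7, p16) → 7.7229
  f22: (p1, p7, p4) → 0.3568
Σ area = 1147.841

Euler: V−E+F = 13−33+22 = 2.


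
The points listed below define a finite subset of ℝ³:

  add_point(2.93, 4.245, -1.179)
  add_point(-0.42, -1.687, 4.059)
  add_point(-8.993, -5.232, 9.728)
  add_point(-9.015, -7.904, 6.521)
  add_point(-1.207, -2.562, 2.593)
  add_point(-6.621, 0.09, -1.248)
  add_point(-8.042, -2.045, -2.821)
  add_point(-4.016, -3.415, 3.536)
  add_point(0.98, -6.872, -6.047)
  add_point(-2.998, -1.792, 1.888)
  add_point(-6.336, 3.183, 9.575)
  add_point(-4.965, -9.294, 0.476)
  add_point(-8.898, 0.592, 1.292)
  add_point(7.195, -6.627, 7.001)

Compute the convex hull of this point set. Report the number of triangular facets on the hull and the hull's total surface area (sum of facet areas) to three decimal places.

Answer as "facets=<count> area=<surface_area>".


Hull vertices (10/14): indices [0, 2, 3, 5, 6, 8, 10, 11, 12, 13].

Per-facet area ½‖(b−a)×(c−a)‖:
  f1: (p8, p0, p13) → 79.7298
  f2: (p10, p0, p13) → 96.9497
  f3: (p11, p13, p3) → 51.9710
  f4: (p11, p8, p13) → 61.7197
  f5: (p2, p13, p3) → 33.8485
  f6: (p2, p10, p13) → 70.9563
  f7: (p12, p2, p3) → 20.6108
  f8: (p12, p2, p10) → 37.5194
  f9: (p12, p10, p0) → 56.2939
  f10: (p6, p11, p3) → 31.5949
  f11: (p6, p12, p3) → 24.7403
  f12: (p6, p11, p8) → 37.6611
  f13: (p6, p8, p0) → 60.6429
  f14: (p5, p12, p0) → 15.0835
  f15: (p5, p6, p0) → 10.8796
  f16: (p5, p6, p12) → 5.1053
Σ area = 695.307

Euler: V−E+F = 10−24+16 = 2.

facets=16 area=695.307


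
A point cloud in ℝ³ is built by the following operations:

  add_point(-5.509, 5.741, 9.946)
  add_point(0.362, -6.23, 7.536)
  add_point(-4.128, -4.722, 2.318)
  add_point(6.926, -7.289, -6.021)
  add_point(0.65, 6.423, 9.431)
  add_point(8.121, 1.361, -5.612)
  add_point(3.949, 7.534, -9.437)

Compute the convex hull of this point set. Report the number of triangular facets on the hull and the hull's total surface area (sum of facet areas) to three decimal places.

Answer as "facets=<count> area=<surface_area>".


7 of the 7 inputs are extreme points: [0, 1, 2, 3, 4, 5, 6].

Facet areas (half cross-product norm):
  f1: (p6, p3, p5) → 28.1315
  f2: (p2, p6, p0) → 121.6680
  f3: (p2, p6, p3) → 107.0548
  f4: (p1, p3, p5) → 65.9094
  f5: (p1, p2, p0) → 45.0093
  f6: (p1, p2, p3) → 49.3687
  f7: (p4, p1, p0) → 39.5068
  f8: (p4, p1, p5) → 102.7436
  f9: (p4, p6, p0) → 57.6294
  f10: (p4, p6, p5) → 73.4186
Σ area = 690.440

Euler characteristic 7−15+10 = 2 ✓

facets=10 area=690.440


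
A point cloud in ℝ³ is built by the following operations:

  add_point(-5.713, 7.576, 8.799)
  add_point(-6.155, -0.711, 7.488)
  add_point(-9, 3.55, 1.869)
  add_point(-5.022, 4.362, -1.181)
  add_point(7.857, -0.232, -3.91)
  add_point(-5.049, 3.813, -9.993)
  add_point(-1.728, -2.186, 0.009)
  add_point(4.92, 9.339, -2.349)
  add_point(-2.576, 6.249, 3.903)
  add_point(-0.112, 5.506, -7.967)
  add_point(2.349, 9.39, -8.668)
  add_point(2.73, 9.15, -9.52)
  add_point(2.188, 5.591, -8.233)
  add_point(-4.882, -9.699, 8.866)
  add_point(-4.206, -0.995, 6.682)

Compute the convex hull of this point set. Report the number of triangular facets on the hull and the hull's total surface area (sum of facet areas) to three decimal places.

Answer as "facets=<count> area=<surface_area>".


Extreme-point indices: [0, 1, 2, 4, 5, 7, 10, 11, 13] — 9 of 15 on the boundary.

Per-facet area ½‖(b−a)×(c−a)‖:
  f1: (p5, p13, p2) → 90.5953
  f2: (p5, p13, p4) → 149.1287
  f3: (p0, p13, p4) → 158.5216
  f4: (p0, p5, p2) → 42.0994
  f5: (p1, p13, p2) → 24.5374
  f6: (p1, p0, p2) → 29.0236
  f7: (p1, p0, p13) → 13.6965
  f8: (p11, p5, p4) → 56.8985
  f9: (p7, p0, p4) → 76.9372
  f10: (p7, p11, p4) → 37.8561
  f11: (p10, p0, p5) → 87.3659
  f12: (p10, p11, p5) → 4.5060
  f13: (p10, p7, p0) → 48.2831
  f14: (p10, p7, p11) → 2.4461
Σ area = 821.895

Euler: V−E+F = 9−21+14 = 2.

facets=14 area=821.895


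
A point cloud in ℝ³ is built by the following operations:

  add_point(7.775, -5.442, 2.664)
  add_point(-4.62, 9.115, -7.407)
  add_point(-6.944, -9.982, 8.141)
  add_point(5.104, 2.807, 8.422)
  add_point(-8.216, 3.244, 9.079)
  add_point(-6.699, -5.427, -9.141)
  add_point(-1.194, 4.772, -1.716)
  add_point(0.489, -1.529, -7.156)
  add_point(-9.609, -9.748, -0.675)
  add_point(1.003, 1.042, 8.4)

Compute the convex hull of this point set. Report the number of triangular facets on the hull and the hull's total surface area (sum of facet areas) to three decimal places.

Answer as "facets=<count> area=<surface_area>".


Extreme-point indices: [0, 1, 2, 3, 4, 5, 7, 8] — 8 of 10 on the boundary.

Area of each hull facet:
  f1: (p4, p1, p8) → 140.1251
  f2: (p2, p0, p8) → 75.1367
  f3: (p2, p4, p8) → 61.3523
  f4: (p5, p0, p8) → 88.2047
  f5: (p5, p1, p8) → 68.3406
  f6: (p3, p1, p0) → 101.8896
  f7: (p3, p4, p1) → 115.8398
  f8: (p3, p2, p0) → 83.4233
  f9: (p3, p2, p4) → 88.0978
  f10: (p7, p1, p0) → 63.9747
  f11: (p7, p5, p0) → 46.0038
  f12: (p7, p5, p1) → 49.6382
Σ area = 982.027

Check V−E+F: 8 − 18 + 12 = 2.

facets=12 area=982.027


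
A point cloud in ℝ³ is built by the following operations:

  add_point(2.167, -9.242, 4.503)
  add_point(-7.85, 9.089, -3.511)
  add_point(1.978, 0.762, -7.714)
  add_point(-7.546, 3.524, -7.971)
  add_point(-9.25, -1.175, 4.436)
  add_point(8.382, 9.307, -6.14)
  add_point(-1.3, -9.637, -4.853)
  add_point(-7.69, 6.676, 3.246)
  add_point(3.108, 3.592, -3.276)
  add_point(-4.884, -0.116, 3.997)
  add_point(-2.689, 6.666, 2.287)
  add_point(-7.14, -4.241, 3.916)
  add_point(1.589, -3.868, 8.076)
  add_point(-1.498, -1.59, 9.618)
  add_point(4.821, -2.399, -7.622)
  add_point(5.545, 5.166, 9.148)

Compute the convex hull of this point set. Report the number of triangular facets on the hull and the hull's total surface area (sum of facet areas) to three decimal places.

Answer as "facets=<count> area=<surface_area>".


Extreme-point indices: [0, 1, 2, 3, 4, 5, 6, 7, 11, 12, 13, 14, 15] — 13 of 16 on the boundary.

Per-facet area ½‖(b−a)×(c−a)‖:
  f1: (p3, p6, p4) → 88.9252
  f2: (p14, p3, p6) → 65.8282
  f3: (p2, p3, p5) → 50.0896
  f4: (p2, p14, p5) → 22.5377
  f5: (p2, p14, p3) → 11.1302
  f6: (p0, p14, p6) → 49.2969
  f7: (p0, p15, p5) → 124.7868
  f8: (p0, p14, p5) → 79.6736
  f9: (p1, p15, p5) → 124.9271
  f10: (p1, p3, p5) → 58.1830
  f11: (p1, p3, p4) → 45.3711
  f12: (p12, p13, p15) → 19.8879
  f13: (p12, p0, p15) → 20.1378
  f14: (p12, p0, p13) → 9.1661
  f15: (p11, p13, p4) → 15.8692
  f16: (p11, p0, p13) → 39.2977
  f17: (p11, p6, p4) → 14.6760
  f18: (p11, p0, p6) → 49.7107
  f19: (p7, p1, p15) → 47.0382
  f20: (p7, p1, p4) → 25.7787
  f21: (p7, p13, p4) → 37.7429
  f22: (p7, p13, p15) → 58.7956
Σ area = 1058.850

Check V−E+F: 13 − 33 + 22 = 2.

facets=22 area=1058.850


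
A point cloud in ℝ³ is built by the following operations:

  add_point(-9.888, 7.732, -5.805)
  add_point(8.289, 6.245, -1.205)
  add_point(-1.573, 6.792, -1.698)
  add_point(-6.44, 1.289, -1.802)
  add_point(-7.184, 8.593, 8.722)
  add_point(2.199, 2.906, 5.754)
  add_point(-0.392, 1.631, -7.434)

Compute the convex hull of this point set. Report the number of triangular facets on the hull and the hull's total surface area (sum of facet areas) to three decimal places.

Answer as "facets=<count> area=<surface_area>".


facets=8 area=489.222

6 of the 7 inputs are extreme points: [0, 1, 3, 4, 5, 6].

Triangle areas on the boundary:
  f1: (p4, p1, p0) → 126.8389
  f2: (p4, p3, p0) → 53.3270
  f3: (p6, p1, p0) → 62.5840
  f4: (p6, p3, p0) → 34.4039
  f5: (p5, p4, p1) → 47.5129
  f6: (p5, p4, p3) → 61.0564
  f7: (p5, p6, p1) → 55.8387
  f8: (p5, p6, p3) → 47.6599
Σ area = 489.222

Check V−E+F: 6 − 12 + 8 = 2.


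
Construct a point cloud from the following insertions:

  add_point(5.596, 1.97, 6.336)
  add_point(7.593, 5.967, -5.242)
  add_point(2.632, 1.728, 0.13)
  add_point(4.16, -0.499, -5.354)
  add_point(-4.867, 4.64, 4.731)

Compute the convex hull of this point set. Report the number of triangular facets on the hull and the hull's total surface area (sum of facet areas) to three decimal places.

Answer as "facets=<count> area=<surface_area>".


Hull vertices (4/5): indices [0, 1, 3, 4].

Per-facet area ½‖(b−a)×(c−a)‖:
  f1: (p3, p1, p4) → 52.9738
  f2: (p0, p1, p4) → 67.6118
  f3: (p0, p3, p4) → 64.2637
  f4: (p0, p3, p1) → 42.6324
Σ area = 227.482

Euler: V−E+F = 4−6+4 = 2.

facets=4 area=227.482


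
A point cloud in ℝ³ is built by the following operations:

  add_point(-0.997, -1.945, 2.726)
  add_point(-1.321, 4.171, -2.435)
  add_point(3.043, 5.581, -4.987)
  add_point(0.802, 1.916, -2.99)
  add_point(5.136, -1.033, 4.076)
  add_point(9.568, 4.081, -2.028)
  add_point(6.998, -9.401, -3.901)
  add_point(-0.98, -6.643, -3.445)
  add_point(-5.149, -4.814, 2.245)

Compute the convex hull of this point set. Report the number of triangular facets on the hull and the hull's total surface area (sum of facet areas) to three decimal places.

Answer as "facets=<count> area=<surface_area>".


facets=12 area=422.836

Points on the hull: [0, 1, 2, 4, 5, 6, 7, 8] (8 of 9).

Area of each hull facet:
  f1: (p2, p6, p5) → 50.6870
  f2: (p4, p6, p8) → 63.6218
  f3: (p4, p6, p5) → 52.8877
  f4: (p7, p6, p8) → 23.0330
  f5: (p7, p2, p6) → 54.7817
  f6: (p0, p4, p8) → 7.2376
  f7: (p1, p2, p5) → 16.7492
  f8: (p1, p4, p5) → 44.1835
  f9: (p1, p0, p4) → 25.3557
  f10: (p1, p0, p8) → 19.1079
  f11: (p1, p7, p8) → 37.2292
  f12: (p1, p7, p2) → 27.9619
Σ area = 422.836

Euler characteristic 8−18+12 = 2 ✓


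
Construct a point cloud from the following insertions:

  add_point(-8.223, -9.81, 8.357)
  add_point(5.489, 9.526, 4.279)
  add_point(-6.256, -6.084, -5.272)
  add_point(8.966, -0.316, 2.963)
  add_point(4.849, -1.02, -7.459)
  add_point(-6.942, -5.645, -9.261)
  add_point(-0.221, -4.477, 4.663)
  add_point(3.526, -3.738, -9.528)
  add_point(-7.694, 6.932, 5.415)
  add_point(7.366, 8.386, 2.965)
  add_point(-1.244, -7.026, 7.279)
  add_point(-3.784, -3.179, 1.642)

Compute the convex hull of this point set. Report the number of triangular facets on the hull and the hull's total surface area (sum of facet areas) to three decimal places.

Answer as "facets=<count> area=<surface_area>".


Hull vertices (9/12): indices [0, 1, 3, 4, 5, 7, 8, 9, 10].

Per-facet area ½‖(b−a)×(c−a)‖:
  f1: (p8, p1, p0) → 111.4637
  f2: (p10, p1, p0) → 49.0967
  f3: (p10, p1, p3) → 67.0183
  f4: (p10, p7, p0) → 60.2955
  f5: (p10, p7, p3) → 90.1747
  f6: (p9, p1, p3) → 9.2955
  f7: (p5, p8, p1) → 130.3693
  f8: (p5, p7, p0) → 95.7024
  f9: (p5, p8, p0) → 141.7078
  f10: (p4, p9, p1) → 15.3677
  f11: (p4, p5, p1) → 93.2971
  f12: (p4, p5, p7) → 17.1657
  f13: (p4, p7, p3) → 14.6205
  f14: (p4, p9, p3) → 49.6706
Σ area = 945.246

Check V−E+F: 9 − 21 + 14 = 2.

facets=14 area=945.246


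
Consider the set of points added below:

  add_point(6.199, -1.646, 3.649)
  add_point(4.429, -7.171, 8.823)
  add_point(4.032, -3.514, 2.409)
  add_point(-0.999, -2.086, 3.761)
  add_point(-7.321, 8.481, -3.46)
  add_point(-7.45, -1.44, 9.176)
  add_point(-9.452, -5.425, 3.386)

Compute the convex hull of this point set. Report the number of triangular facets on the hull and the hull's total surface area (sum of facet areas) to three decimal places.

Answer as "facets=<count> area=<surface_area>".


facets=8 area=459.598

Extreme-point indices: [0, 1, 2, 4, 5, 6] — 6 of 7 on the boundary.

Triangle areas on the boundary:
  f1: (p5, p4, p6) → 56.2869
  f2: (p5, p4, p0) → 113.0736
  f3: (p1, p5, p6) → 48.2099
  f4: (p1, p5, p0) → 51.0925
  f5: (p2, p4, p6) → 102.2135
  f6: (p2, p4, p0) → 26.9133
  f7: (p2, p1, p6) → 50.3228
  f8: (p2, p1, p0) → 11.4851
Σ area = 459.598

Euler: V−E+F = 6−12+8 = 2.


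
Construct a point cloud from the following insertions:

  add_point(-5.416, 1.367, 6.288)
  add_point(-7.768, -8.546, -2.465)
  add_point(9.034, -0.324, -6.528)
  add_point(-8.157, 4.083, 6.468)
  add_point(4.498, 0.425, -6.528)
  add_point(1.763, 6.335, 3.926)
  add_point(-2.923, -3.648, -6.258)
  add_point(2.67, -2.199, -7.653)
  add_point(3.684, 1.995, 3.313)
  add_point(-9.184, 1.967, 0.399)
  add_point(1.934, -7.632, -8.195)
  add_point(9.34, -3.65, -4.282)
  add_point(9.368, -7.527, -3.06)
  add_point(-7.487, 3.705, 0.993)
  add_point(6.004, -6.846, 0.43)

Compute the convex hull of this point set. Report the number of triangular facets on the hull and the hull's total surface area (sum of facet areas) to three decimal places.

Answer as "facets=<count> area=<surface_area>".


Hull vertices (15/15): indices [0, 1, 2, 3, 4, 5, 6, 7, 8, 9, 10, 11, 12, 13, 14].

Facet areas (half cross-product norm):
  f1: (p1, p3, p9) → 30.2390
  f2: (p14, p1, p12) → 29.9367
  f3: (p14, p8, p12) → 20.1888
  f4: (p13, p3, p9) → 6.7724
  f5: (p13, p3, p5) → 27.2580
  f6: (p4, p13, p9) → 17.4340
  f7: (p4, p2, p5) → 27.0320
  f8: (p4, p13, p5) → 61.0256
  f9: (p10, p1, p12) → 46.3741
  f10: (p10, p2, p12) → 34.8043
  f11: (p11, p2, p5) → 28.9159
  f12: (p11, p8, p5) → 17.1890
  f13: (p11, p2, p12) → 2.3902
  f14: (p11, p8, p12) → 21.4801
  f15: (p0, p1, p3) → 23.4833
  f16: (p0, p14, p1) → 87.5922
  f17: (p0, p14, p8) → 44.3659
  f18: (p0, p3, p5) → 17.1531
  f19: (p0, p8, p5) → 21.4087
  f20: (p7, p4, p2) → 7.1219
  f21: (p7, p10, p2) → 16.8433
  f22: (p7, p4, p9) → 25.2817
  f23: (p6, p10, p1) → 25.2176
  f24: (p6, p7, p10) → 15.3795
  f25: (p6, p1, p9) → 39.7712
  f26: (p6, p7, p9) → 26.2491
Σ area = 720.908

Euler: V−E+F = 15−39+26 = 2.

facets=26 area=720.908


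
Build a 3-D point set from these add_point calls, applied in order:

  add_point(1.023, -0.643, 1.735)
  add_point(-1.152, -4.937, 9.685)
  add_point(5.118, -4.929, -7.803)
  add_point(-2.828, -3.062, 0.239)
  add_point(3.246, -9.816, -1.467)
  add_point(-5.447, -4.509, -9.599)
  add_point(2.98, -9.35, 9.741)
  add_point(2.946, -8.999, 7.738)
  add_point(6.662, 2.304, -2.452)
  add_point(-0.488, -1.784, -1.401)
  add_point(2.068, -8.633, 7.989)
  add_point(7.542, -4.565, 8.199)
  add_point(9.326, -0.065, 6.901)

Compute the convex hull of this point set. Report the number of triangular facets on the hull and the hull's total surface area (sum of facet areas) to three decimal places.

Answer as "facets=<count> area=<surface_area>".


10 of the 13 inputs are extreme points: [0, 1, 2, 3, 4, 5, 6, 8, 11, 12].

Triangle areas on the boundary:
  f1: (p6, p4, p5) → 59.0108
  f2: (p2, p4, p5) → 43.9527
  f3: (p1, p6, p5) → 58.8307
  f4: (p11, p6, p4) → 37.2087
  f5: (p11, p2, p12) → 39.8852
  f6: (p11, p2, p4) → 46.5284
  f7: (p11, p1, p12) → 19.9509
  f8: (p11, p1, p6) → 20.4875
  f9: (p8, p2, p5) → 47.5957
  f10: (p8, p2, p12) → 41.7674
  f11: (p3, p1, p5) → 16.9797
  f12: (p0, p1, p12) → 44.3478
  f13: (p0, p8, p12) → 34.7988
  f14: (p0, p3, p1) → 21.9797
  f15: (p0, p8, p5) → 51.8360
  f16: (p0, p3, p5) → 20.1396
Σ area = 605.300

Euler: V−E+F = 10−24+16 = 2.

facets=16 area=605.300


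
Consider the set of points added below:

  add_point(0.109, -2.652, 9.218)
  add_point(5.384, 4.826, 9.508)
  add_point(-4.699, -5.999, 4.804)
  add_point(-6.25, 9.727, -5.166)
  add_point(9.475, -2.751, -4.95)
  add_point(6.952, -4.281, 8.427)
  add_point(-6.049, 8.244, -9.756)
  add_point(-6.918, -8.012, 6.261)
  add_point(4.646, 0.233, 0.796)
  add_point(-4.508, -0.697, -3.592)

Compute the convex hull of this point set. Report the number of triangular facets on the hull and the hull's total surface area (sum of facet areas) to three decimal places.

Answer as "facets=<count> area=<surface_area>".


facets=12 area=841.587

Extreme-point indices: [0, 1, 3, 4, 5, 6, 7, 9] — 8 of 10 on the boundary.

Triangle areas on the boundary:
  f1: (p1, p3, p7) → 162.8393
  f2: (p5, p4, p7) → 99.3159
  f3: (p5, p1, p4) → 63.6864
  f4: (p6, p3, p7) → 49.2384
  f5: (p6, p1, p4) → 160.4987
  f6: (p6, p1, p3) → 36.7376
  f7: (p0, p1, p7) → 17.2897
  f8: (p0, p5, p7) → 27.3024
  f9: (p0, p5, p1) → 30.1636
  f10: (p9, p4, p7) → 87.3221
  f11: (p9, p6, p7) → 30.9395
  f12: (p9, p6, p4) → 76.2534
Σ area = 841.587

Euler characteristic 8−18+12 = 2 ✓


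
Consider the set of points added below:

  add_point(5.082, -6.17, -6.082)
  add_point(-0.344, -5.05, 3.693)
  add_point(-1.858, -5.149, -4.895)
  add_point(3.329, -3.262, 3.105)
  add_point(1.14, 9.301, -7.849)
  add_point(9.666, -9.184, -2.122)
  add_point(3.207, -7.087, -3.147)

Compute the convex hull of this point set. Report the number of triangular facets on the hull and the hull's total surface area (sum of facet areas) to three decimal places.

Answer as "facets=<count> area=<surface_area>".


facets=10 area=364.851

7 of the 7 inputs are extreme points: [0, 1, 2, 3, 4, 5, 6].

Area of each hull facet:
  f1: (p1, p4, p2) → 64.9068
  f2: (p3, p4, p5) → 83.6954
  f3: (p3, p1, p5) → 19.3545
  f4: (p3, p1, p4) → 33.0855
  f5: (p0, p5, p2) → 18.7462
  f6: (p0, p4, p2) → 53.3239
  f7: (p0, p4, p5) → 40.8384
  f8: (p6, p5, p2) → 3.3019
  f9: (p6, p1, p2) → 22.1555
  f10: (p6, p1, p5) → 25.4425
Σ area = 364.851

Euler: V−E+F = 7−15+10 = 2.


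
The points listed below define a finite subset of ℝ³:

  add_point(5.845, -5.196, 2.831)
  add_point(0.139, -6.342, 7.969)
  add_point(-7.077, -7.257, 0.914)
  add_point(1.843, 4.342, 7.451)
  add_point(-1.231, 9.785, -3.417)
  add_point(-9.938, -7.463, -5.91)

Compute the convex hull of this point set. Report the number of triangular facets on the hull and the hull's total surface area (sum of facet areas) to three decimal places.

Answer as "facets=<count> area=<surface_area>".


Extreme-point indices: [0, 1, 2, 3, 4, 5] — 6 of 6 on the boundary.

Facet areas (half cross-product norm):
  f1: (p4, p0, p5) → 146.7639
  f2: (p1, p0, p5) → 66.4245
  f3: (p3, p4, p0) → 70.6691
  f4: (p3, p1, p0) → 40.2007
  f5: (p2, p1, p5) → 14.7358
  f6: (p2, p3, p1) → 54.1001
  f7: (p2, p4, p5) → 68.4245
  f8: (p2, p3, p4) → 98.8983
Σ area = 560.217

Euler characteristic 6−12+8 = 2 ✓

facets=8 area=560.217


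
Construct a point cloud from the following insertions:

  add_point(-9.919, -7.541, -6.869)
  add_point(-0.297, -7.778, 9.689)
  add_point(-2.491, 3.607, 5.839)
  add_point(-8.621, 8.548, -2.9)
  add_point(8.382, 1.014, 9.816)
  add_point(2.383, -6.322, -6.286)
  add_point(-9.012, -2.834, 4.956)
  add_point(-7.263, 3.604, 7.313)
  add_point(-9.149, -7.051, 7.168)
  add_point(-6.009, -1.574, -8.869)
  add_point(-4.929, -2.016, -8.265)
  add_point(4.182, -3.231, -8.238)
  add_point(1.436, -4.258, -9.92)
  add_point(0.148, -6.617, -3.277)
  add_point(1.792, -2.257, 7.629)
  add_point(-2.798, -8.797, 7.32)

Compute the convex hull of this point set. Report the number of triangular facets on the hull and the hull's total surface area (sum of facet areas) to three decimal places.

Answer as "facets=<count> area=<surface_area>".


Extreme-point indices: [0, 1, 3, 4, 5, 6, 7, 8, 9, 11, 12, 15] — 12 of 16 on the boundary.

Area of each hull facet:
  f1: (p9, p3, p0) → 40.2850
  f2: (p9, p12, p0) → 28.5822
  f3: (p9, p12, p3) → 40.1210
  f4: (p7, p3, p4) → 86.7540
  f5: (p1, p7, p4) → 81.3908
  f6: (p1, p7, p8) → 49.7385
  f7: (p6, p7, p3) → 40.3386
  f8: (p6, p7, p8) → 12.6928
  f9: (p6, p3, p0) → 86.0906
  f10: (p6, p8, p0) → 30.2353
  f11: (p5, p1, p4) → 99.0147
  f12: (p5, p12, p0) → 25.9130
  f13: (p11, p5, p4) → 38.0490
  f14: (p11, p5, p12) → 6.4482
  f15: (p11, p3, p4) → 166.7132
  f16: (p11, p12, p3) → 29.9373
  f17: (p15, p5, p0) → 86.5218
  f18: (p15, p5, p1) → 25.1691
  f19: (p15, p8, p0) → 46.2355
  f20: (p15, p1, p8) → 9.3669
Σ area = 1029.597

Check V−E+F: 12 − 30 + 20 = 2.

facets=20 area=1029.597


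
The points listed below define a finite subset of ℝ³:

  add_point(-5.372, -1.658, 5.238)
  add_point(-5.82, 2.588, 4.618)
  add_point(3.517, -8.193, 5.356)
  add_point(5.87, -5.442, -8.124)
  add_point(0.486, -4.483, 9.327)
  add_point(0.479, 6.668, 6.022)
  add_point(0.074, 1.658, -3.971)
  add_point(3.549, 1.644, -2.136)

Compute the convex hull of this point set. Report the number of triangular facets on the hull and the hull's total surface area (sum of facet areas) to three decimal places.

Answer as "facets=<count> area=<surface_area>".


Hull vertices (8/8): indices [0, 1, 2, 3, 4, 5, 6, 7].

Facet areas (half cross-product norm):
  f1: (p4, p5, p1) → 39.4330
  f2: (p4, p2, p5) → 33.3111
  f3: (p6, p5, p1) → 38.4821
  f4: (p0, p2, p3) → 76.9966
  f5: (p0, p6, p1) → 22.5514
  f6: (p0, p6, p3) → 51.3868
  f7: (p0, p4, p1) → 14.1795
  f8: (p0, p4, p2) → 23.1363
  f9: (p7, p6, p3) → 18.7374
  f10: (p7, p6, p5) → 19.6546
  f11: (p7, p2, p3) → 57.8137
  f12: (p7, p2, p5) → 61.9211
Σ area = 457.604

Euler: V−E+F = 8−18+12 = 2.

facets=12 area=457.604


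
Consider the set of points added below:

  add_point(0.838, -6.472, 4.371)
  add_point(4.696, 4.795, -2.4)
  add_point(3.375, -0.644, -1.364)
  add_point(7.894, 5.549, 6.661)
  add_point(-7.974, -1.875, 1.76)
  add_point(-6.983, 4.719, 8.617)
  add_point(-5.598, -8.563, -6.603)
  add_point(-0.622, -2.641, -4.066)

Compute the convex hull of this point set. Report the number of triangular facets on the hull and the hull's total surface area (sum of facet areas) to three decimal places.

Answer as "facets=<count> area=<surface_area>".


facets=10 area=571.067

Points on the hull: [0, 1, 2, 3, 4, 5, 6] (7 of 8).

Per-facet area ½‖(b−a)×(c−a)‖:
  f1: (p0, p6, p4) → 54.3474
  f2: (p0, p5, p4) → 49.1096
  f3: (p0, p5, p3) → 90.6359
  f4: (p1, p6, p4) → 81.1438
  f5: (p1, p5, p4) → 69.9173
  f6: (p1, p5, p3) → 70.8007
  f7: (p2, p0, p3) → 47.5011
  f8: (p2, p1, p3) → 27.4265
  f9: (p2, p0, p6) → 52.4357
  f10: (p2, p1, p6) → 27.7489
Σ area = 571.067

Euler characteristic 7−15+10 = 2 ✓


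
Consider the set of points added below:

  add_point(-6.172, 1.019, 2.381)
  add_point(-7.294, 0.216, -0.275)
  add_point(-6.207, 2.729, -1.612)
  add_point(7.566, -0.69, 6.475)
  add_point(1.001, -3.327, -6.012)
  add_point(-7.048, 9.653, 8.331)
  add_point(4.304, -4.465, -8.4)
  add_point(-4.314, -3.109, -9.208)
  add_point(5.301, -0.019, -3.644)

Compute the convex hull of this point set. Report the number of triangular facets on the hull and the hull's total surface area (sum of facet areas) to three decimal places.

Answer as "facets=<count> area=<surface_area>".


9 of the 9 inputs are extreme points: [0, 1, 2, 3, 4, 5, 6, 7, 8].

Triangle areas on the boundary:
  f1: (p8, p5, p3) → 92.9124
  f2: (p8, p6, p3) → 24.6837
  f3: (p0, p3, p1) → 17.6508
  f4: (p0, p5, p1) → 11.3862
  f5: (p0, p5, p3) → 75.9421
  f6: (p4, p3, p1) → 75.5550
  f7: (p4, p6, p3) → 29.8518
  f8: (p2, p5, p1) → 18.4348
  f9: (p2, p8, p5) → 68.6777
  f10: (p7, p4, p1) → 30.4024
  f11: (p7, p4, p6) → 12.1055
  f12: (p7, p2, p1) → 14.8270
  f13: (p7, p8, p6) → 28.6745
  f14: (p7, p2, p8) → 52.2173
Σ area = 553.321

Euler: V−E+F = 9−21+14 = 2.

facets=14 area=553.321


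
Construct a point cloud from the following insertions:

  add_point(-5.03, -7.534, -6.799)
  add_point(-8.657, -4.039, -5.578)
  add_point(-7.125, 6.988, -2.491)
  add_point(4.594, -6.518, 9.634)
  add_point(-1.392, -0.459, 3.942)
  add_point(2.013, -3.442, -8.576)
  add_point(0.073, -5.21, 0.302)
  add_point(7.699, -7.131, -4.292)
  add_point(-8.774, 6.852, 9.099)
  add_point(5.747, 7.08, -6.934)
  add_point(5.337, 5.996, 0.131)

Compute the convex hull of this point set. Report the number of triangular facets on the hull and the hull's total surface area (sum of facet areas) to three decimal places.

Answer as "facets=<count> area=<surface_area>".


Points on the hull: [0, 1, 2, 3, 5, 7, 8, 9, 10] (9 of 11).

Area of each hull facet:
  f1: (p3, p0, p7) → 92.6572
  f2: (p2, p9, p8) → 70.9349
  f3: (p5, p9, p7) → 44.9343
  f4: (p5, p0, p7) → 32.2803
  f5: (p10, p9, p7) → 49.4918
  f6: (p10, p3, p7) → 92.6645
  f7: (p10, p9, p8) → 49.2768
  f8: (p10, p3, p8) → 124.6326
  f9: (p1, p5, p0) → 20.5371
  f10: (p1, p2, p8) → 65.7384
  f11: (p1, p2, p9) → 78.5832
  f12: (p1, p5, p9) → 59.1425
  f13: (p1, p3, p8) → 158.1858
  f14: (p1, p3, p0) → 49.0963
Σ area = 988.156

Check V−E+F: 9 − 21 + 14 = 2.

facets=14 area=988.156


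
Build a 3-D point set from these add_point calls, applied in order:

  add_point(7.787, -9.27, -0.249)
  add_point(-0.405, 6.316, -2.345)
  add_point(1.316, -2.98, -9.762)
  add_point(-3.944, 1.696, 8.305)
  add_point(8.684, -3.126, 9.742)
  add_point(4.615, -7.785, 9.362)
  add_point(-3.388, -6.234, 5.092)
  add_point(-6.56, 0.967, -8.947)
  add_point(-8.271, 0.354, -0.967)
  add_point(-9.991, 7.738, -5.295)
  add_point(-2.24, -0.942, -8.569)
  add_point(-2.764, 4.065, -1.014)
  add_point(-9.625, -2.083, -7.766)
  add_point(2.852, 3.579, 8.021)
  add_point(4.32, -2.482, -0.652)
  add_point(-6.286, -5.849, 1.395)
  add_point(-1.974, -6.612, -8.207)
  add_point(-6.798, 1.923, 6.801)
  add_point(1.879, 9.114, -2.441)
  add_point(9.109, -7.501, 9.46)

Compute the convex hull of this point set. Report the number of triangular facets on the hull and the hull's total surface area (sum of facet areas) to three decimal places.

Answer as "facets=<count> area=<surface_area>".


facets=26 area=1084.401

Points on the hull: [0, 2, 3, 4, 5, 6, 7, 9, 12, 13, 15, 16, 17, 18, 19] (15 of 20).

Triangle areas on the boundary:
  f1: (p0, p2, p18) → 92.7497
  f2: (p5, p0, p19) → 22.1164
  f3: (p5, p0, p15) → 66.9665
  f4: (p7, p12, p9) → 18.6527
  f5: (p7, p12, p2) → 18.7215
  f6: (p7, p18, p9) → 50.6687
  f7: (p7, p2, p18) → 57.5361
  f8: (p16, p12, p15) → 42.3402
  f9: (p16, p0, p15) → 65.9707
  f10: (p16, p12, p2) → 22.3952
  f11: (p16, p0, p2) → 32.7016
  f12: (p4, p13, p3) → 29.0596
  f13: (p4, p5, p19) → 9.9141
  f14: (p4, p5, p3) → 39.4618
  f15: (p4, p13, p18) → 44.3273
  f16: (p4, p0, p19) → 21.3607
  f17: (p4, p0, p18) → 105.9571
  f18: (p6, p5, p15) → 8.8741
  f19: (p17, p5, p3) → 15.2028
  f20: (p17, p6, p5) → 38.0828
  f21: (p17, p6, p15) → 20.9542
  f22: (p17, p12, p15) → 48.6753
  f23: (p17, p12, p9) → 68.4446
  f24: (p17, p13, p3) → 6.6558
  f25: (p17, p18, p9) → 78.3842
  f26: (p17, p13, p18) → 58.2273
Σ area = 1084.401

Check V−E+F: 15 − 39 + 26 = 2.


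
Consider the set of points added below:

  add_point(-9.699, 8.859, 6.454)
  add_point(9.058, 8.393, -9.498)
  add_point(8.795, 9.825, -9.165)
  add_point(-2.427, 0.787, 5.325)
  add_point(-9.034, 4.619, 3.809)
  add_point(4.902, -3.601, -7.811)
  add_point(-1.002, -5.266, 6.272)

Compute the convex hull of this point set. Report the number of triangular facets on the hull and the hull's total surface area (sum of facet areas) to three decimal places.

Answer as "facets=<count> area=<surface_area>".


Points on the hull: [0, 1, 2, 3, 4, 5, 6] (7 of 7).

Triangle areas on the boundary:
  f1: (p2, p6, p1) → 16.2840
  f2: (p5, p6, p1) → 92.2379
  f3: (p5, p2, p1) → 5.5876
  f4: (p3, p6, p0) → 18.2962
  f5: (p3, p2, p0) → 110.9024
  f6: (p3, p2, p6) → 58.6778
  f7: (p4, p2, p0) → 55.8238
  f8: (p4, p5, p2) → 138.4179
  f9: (p4, p6, p0) → 25.5814
  f10: (p4, p5, p6) → 99.6199
Σ area = 621.429

Euler: V−E+F = 7−15+10 = 2.

facets=10 area=621.429


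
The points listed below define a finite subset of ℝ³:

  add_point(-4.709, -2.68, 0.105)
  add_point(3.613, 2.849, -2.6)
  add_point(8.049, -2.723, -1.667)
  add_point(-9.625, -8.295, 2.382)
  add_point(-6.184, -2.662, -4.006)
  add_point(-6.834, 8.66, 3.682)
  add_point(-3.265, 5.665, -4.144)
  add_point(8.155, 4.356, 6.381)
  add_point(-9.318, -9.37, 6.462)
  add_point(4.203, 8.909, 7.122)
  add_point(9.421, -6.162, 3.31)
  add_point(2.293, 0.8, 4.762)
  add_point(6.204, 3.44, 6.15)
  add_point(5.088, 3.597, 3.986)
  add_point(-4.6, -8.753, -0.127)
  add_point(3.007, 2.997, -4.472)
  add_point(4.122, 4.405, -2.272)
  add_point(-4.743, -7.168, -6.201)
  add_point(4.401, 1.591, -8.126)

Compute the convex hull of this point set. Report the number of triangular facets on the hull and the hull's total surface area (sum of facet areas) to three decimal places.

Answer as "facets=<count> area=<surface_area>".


facets=20 area=981.249

Extreme-point indices: [2, 3, 4, 5, 6, 7, 8, 9, 10, 14, 17, 18] — 12 of 19 on the boundary.

Facet areas (half cross-product norm):
  f1: (p8, p5, p3) → 35.9470
  f2: (p8, p5, p9) → 105.8609
  f3: (p6, p18, p9) → 66.3793
  f4: (p6, p5, p9) → 52.3317
  f5: (p6, p17, p18) → 57.4307
  f6: (p7, p8, p10) → 106.2807
  f7: (p7, p8, p9) → 67.4035
  f8: (p7, p18, p9) → 46.0839
  f9: (p2, p17, p10) → 42.5188
  f10: (p2, p17, p18) → 54.3024
  f11: (p2, p7, p10) → 32.2865
  f12: (p2, p7, p18) → 44.6764
  f13: (p14, p8, p10) → 55.1705
  f14: (p14, p17, p10) → 45.0795
  f15: (p14, p8, p3) → 11.1919
  f16: (p14, p17, p3) → 16.2918
  f17: (p4, p17, p3) → 23.7380
  f18: (p4, p6, p17) → 16.0341
  f19: (p4, p5, p3) → 62.6189
  f20: (p4, p6, p5) → 39.6222
Σ area = 981.249

Euler: V−E+F = 12−30+20 = 2.


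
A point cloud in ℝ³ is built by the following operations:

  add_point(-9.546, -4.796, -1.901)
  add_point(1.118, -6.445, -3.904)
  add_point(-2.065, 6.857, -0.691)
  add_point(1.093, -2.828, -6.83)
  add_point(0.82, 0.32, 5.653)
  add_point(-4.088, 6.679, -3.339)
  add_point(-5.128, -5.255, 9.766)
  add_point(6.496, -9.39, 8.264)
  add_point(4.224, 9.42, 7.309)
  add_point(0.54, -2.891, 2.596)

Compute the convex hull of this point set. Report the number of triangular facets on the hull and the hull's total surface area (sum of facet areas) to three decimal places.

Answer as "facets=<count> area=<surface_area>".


facets=10 area=778.969

Hull vertices (7/10): indices [0, 1, 3, 5, 6, 7, 8].

Per-facet area ½‖(b−a)×(c−a)‖:
  f1: (p3, p8, p7) → 146.1675
  f2: (p6, p7, p0) → 75.4943
  f3: (p6, p8, p7) → 106.1064
  f4: (p1, p7, p0) → 72.3381
  f5: (p1, p3, p0) → 25.5295
  f6: (p1, p3, p7) → 21.6012
  f7: (p5, p3, p0) → 62.0855
  f8: (p5, p3, p8) → 77.7488
  f9: (p5, p6, p0) → 79.8156
  f10: (p5, p6, p8) → 112.0826
Σ area = 778.969

Euler characteristic 7−15+10 = 2 ✓


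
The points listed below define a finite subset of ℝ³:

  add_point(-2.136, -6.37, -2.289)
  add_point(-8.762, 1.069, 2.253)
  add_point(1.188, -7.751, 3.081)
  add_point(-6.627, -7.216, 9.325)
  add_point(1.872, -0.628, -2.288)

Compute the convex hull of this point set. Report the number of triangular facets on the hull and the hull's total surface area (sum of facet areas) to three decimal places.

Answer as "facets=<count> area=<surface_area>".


facets=6 area=254.913

Hull vertices (5/5): indices [0, 1, 2, 3, 4].

Facet areas (half cross-product norm):
  f1: (p3, p4, p1) → 64.8210
  f2: (p0, p4, p1) → 37.4722
  f3: (p0, p3, p1) → 56.7094
  f4: (p2, p3, p4) → 41.2367
  f5: (p2, p0, p4) → 22.4731
  f6: (p2, p0, p3) → 32.2002
Σ area = 254.913

Euler characteristic 5−9+6 = 2 ✓


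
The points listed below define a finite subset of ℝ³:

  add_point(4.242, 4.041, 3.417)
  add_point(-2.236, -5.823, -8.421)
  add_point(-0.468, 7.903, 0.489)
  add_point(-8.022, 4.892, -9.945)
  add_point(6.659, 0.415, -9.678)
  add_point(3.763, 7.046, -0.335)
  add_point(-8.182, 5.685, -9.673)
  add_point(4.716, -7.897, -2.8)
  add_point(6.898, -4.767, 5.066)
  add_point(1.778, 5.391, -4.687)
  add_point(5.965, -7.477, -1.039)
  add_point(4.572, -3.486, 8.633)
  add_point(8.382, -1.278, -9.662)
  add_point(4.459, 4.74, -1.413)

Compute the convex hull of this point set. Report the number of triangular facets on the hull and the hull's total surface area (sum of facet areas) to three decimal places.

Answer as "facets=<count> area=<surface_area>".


facets=22 area=718.354

Hull vertices (13/14): indices [0, 1, 2, 3, 4, 5, 6, 7, 8, 9, 10, 11, 12].

Facet areas (half cross-product norm):
  f1: (p1, p7, p12) → 44.9143
  f2: (p1, p11, p7) → 49.2994
  f3: (p4, p5, p12) → 11.7977
  f4: (p2, p11, p6) → 83.4331
  f5: (p2, p5, p6) → 26.1667
  f6: (p3, p1, p12) → 71.0735
  f7: (p3, p4, p6) → 5.8674
  f8: (p3, p4, p12) → 8.5734
  f9: (p3, p11, p6) → 10.0633
  f10: (p3, p1, p11) → 111.7806
  f11: (p10, p11, p7) → 7.9221
  f12: (p10, p8, p11) → 9.5770
  f13: (p10, p7, p12) → 10.9819
  f14: (p10, p8, p12) → 32.6632
  f15: (p0, p8, p11) → 19.9583
  f16: (p0, p2, p11) → 20.7889
  f17: (p0, p2, p5) → 10.5885
  f18: (p0, p5, p12) → 31.9558
  f19: (p0, p8, p12) → 66.3238
  f20: (p9, p5, p6) → 19.3711
  f21: (p9, p4, p6) → 46.0695
  f22: (p9, p4, p5) → 19.1840
Σ area = 718.354

Euler characteristic 13−33+22 = 2 ✓


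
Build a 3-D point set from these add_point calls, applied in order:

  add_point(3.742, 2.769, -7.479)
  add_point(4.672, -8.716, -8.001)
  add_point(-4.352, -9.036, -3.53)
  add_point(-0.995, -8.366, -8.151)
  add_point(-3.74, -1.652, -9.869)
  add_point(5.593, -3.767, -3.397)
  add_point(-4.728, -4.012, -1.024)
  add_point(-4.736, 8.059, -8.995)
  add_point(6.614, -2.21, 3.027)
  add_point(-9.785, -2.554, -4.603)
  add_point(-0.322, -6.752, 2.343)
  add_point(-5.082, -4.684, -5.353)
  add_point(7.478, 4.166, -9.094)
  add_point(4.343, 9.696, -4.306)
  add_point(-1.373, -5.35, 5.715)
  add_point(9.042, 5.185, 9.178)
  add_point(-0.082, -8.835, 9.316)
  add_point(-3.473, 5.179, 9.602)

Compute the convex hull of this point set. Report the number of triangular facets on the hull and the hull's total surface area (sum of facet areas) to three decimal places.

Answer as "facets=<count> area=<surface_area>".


facets=20 area=1227.749

12 of the 18 inputs are extreme points: [1, 2, 3, 4, 7, 8, 9, 12, 13, 15, 16, 17].

Area of each hull facet:
  f1: (p16, p2, p9) → 54.8854
  f2: (p8, p16, p15) → 54.5869
  f3: (p17, p16, p9) → 116.6206
  f4: (p17, p16, p15) → 87.7596
  f5: (p17, p7, p9) → 105.8203
  f6: (p17, p13, p15) → 89.9270
  f7: (p17, p7, p13) → 85.5430
  f8: (p1, p16, p2) → 67.5536
  f9: (p1, p8, p16) → 73.0391
  f10: (p1, p8, p15) → 22.0627
  f11: (p12, p7, p13) → 41.1506
  f12: (p12, p13, p15) → 58.2737
  f13: (p12, p1, p15) → 121.4857
  f14: (p4, p7, p9) → 39.5243
  f15: (p4, p12, p7) → 57.6225
  f16: (p4, p12, p1) → 65.0132
  f17: (p3, p2, p9) → 24.1038
  f18: (p3, p4, p9) → 30.0594
  f19: (p3, p1, p2) → 13.5961
  f20: (p3, p4, p1) → 19.1219
Σ area = 1227.749

Euler: V−E+F = 12−30+20 = 2.


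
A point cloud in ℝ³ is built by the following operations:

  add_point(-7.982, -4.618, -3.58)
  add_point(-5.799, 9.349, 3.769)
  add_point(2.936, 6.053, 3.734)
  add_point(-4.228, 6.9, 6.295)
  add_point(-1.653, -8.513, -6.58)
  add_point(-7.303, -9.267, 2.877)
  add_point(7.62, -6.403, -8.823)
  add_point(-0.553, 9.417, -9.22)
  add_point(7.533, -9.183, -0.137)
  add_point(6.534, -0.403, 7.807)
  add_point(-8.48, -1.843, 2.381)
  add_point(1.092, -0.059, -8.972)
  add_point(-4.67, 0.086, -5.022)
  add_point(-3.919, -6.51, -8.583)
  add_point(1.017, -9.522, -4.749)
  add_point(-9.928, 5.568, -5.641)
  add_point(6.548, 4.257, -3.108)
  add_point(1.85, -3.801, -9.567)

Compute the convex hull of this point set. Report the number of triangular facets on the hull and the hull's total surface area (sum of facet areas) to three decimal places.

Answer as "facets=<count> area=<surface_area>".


facets=28 area=1142.852

Hull vertices (16/18): indices [0, 1, 2, 3, 4, 5, 6, 7, 8, 9, 10, 13, 14, 15, 16, 17].

Area of each hull facet:
  f1: (p13, p7, p15) → 73.4961
  f2: (p1, p7, p15) → 58.0212
  f3: (p16, p7, p6) → 63.4471
  f4: (p16, p9, p6) → 71.7747
  f5: (p8, p9, p6) → 49.3673
  f6: (p8, p5, p9) → 87.9137
  f7: (p17, p7, p6) → 35.4675
  f8: (p17, p13, p6) → 16.1138
  f9: (p17, p13, p7) → 41.9660
  f10: (p0, p5, p15) → 28.6639
  f11: (p0, p13, p15) → 34.4933
  f12: (p0, p13, p5) → 24.7309
  f13: (p10, p5, p15) → 28.2963
  f14: (p10, p1, p15) → 54.0724
  f15: (p3, p5, p9) → 102.5484
  f16: (p3, p10, p5) → 26.8022
  f17: (p3, p10, p1) → 20.0451
  f18: (p2, p16, p9) → 33.4734
  f19: (p2, p3, p9) → 30.5775
  f20: (p2, p3, p1) → 14.3433
  f21: (p2, p1, p7) → 61.2050
  f22: (p2, p16, p7) → 42.3370
  f23: (p14, p8, p5) → 44.0941
  f24: (p14, p8, p6) → 30.9214
  f25: (p4, p13, p5) → 19.6588
  f26: (p4, p14, p5) → 18.6624
  f27: (p4, p13, p6) → 16.6220
  f28: (p4, p14, p6) → 13.7366
Σ area = 1142.852

Euler: V−E+F = 16−42+28 = 2.


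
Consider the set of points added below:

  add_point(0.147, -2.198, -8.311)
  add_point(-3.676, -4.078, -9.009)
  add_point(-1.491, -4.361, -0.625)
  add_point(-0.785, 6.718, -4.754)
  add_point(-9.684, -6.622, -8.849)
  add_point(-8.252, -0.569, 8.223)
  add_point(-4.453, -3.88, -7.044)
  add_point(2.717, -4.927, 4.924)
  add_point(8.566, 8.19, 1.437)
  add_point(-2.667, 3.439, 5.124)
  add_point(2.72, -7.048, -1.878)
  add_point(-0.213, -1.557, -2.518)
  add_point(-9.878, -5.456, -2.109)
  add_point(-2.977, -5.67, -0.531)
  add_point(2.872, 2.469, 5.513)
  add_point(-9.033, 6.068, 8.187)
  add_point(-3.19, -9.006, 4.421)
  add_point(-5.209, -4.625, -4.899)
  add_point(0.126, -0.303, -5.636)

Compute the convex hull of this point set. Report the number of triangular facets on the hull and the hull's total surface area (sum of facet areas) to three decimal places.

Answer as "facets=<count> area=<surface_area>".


facets=20 area=912.993

Hull vertices (12/19): indices [0, 1, 3, 4, 5, 7, 8, 10, 12, 14, 15, 16].

Area of each hull facet:
  f1: (p5, p16, p12) → 48.9995
  f2: (p15, p5, p12) → 35.3697
  f3: (p14, p15, p8) → 49.6413
  f4: (p14, p15, p5) → 39.1560
  f5: (p10, p0, p8) → 67.8779
  f6: (p4, p15, p12) → 33.0970
  f7: (p4, p16, p12) → 28.2539
  f8: (p4, p10, p16) → 61.3977
  f9: (p3, p0, p8) → 52.9187
  f10: (p3, p15, p8) → 86.8603
  f11: (p3, p4, p15) → 126.2710
  f12: (p7, p14, p8) → 26.6401
  f13: (p7, p10, p8) → 52.6115
  f14: (p7, p10, p16) → 24.9175
  f15: (p7, p5, p16) → 37.8163
  f16: (p7, p14, p5) → 42.4761
  f17: (p1, p3, p0) → 19.2848
  f18: (p1, p3, p4) → 32.1795
  f19: (p1, p10, p0) → 18.0686
  f20: (p1, p4, p10) → 29.1556
Σ area = 912.993

Euler characteristic 12−30+20 = 2 ✓


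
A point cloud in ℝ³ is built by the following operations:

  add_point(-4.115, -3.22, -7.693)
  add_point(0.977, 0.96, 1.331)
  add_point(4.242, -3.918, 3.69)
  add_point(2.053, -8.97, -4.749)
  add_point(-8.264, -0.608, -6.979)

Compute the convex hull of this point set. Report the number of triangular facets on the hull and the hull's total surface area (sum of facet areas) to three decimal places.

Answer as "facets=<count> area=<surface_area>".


facets=6 area=218.687

Hull vertices (5/5): indices [0, 1, 2, 3, 4].

Triangle areas on the boundary:
  f1: (p3, p2, p4) → 67.8428
  f2: (p1, p2, p4) → 33.5594
  f3: (p1, p3, p2) → 31.8491
  f4: (p0, p3, p4) → 10.9007
  f5: (p0, p1, p4) → 27.6136
  f6: (p0, p1, p3) → 46.9217
Σ area = 218.687

Euler: V−E+F = 5−9+6 = 2.
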